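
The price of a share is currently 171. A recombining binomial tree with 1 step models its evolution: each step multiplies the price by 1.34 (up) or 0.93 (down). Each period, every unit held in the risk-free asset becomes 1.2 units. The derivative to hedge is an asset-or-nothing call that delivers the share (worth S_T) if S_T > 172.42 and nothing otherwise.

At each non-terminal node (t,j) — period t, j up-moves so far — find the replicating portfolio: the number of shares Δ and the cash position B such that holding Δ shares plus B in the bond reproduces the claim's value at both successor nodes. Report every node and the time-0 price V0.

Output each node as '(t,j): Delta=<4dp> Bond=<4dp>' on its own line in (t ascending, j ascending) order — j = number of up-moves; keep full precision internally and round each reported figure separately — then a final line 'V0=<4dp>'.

(0,0): Delta=3.2683 Bond=-433.1305
V0=125.7476

The replicating-portfolio and risk-neutral prices coincide; use p* = (1.2−0.93)/(1.34−0.93) = 0.6585 for the latter.
Terminal values V(1,·): V(1,0)=0.0000, V(1,1)=229.1400
(0,0): S=171.0000. Δ = (V_up−V_dn)/(S_up−S_dn) = (229.1400−0.0000)/(229.1400−159.0300) = 3.2683. V = [p*·229.1400 + (1−p*)·0.0000]/1.2 = 125.7476. B = V − Δ·S = -433.1305.
Root portfolio cost Δ·171+B reproduces V0=125.7476.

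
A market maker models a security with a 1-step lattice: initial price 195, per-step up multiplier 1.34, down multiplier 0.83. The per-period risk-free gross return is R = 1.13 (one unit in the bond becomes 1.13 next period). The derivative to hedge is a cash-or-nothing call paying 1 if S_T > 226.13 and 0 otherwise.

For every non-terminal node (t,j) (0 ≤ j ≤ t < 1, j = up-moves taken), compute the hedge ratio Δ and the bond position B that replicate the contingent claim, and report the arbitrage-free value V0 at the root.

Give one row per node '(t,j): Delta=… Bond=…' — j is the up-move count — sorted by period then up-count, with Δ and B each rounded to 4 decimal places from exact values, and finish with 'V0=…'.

Risk-neutral probability p* = (R−d)/(u−d) = (1.13−0.83)/(1.34−0.83) = 0.5882.
Terminal values V(1,·): V(1,0)=0.0000, V(1,1)=1.0000
(0,0): S=195.0000. Δ = (V_up−V_dn)/(S_up−S_dn) = (1.0000−0.0000)/(261.3000−161.8500) = 0.0101. V = [p*·1.0000 + (1−p*)·0.0000]/1.13 = 0.5206. B = V − Δ·S = -1.4402.
Root portfolio cost Δ·195+B reproduces V0=0.5206.

(0,0): Delta=0.0101 Bond=-1.4402
V0=0.5206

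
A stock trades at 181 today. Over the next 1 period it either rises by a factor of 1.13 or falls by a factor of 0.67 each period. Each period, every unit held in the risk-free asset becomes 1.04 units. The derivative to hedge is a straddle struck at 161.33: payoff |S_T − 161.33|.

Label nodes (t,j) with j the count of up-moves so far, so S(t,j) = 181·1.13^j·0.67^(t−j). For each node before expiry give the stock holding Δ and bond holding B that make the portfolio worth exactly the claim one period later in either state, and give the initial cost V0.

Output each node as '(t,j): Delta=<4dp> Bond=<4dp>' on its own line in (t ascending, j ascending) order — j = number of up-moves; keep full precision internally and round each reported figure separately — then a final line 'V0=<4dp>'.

(0,0): Delta=0.0377 Bond=34.1217
V0=40.9477

The replicating-portfolio and risk-neutral prices coincide; use p* = (1.04−0.67)/(1.13−0.67) = 0.8043 for the latter.
Terminal values V(1,·): V(1,0)=40.0600, V(1,1)=43.2000
Node (0,0) S=181.0000: V=(p*·43.2000+(1−p*)·40.0600)/1.04=40.9477; Δ=(43.2000−40.0600)/(204.5300−121.2700)=0.0377; B=V−Δ·S=34.1217
Check: Δ(0,0)·S0 + B(0,0) = 40.9477 = V0.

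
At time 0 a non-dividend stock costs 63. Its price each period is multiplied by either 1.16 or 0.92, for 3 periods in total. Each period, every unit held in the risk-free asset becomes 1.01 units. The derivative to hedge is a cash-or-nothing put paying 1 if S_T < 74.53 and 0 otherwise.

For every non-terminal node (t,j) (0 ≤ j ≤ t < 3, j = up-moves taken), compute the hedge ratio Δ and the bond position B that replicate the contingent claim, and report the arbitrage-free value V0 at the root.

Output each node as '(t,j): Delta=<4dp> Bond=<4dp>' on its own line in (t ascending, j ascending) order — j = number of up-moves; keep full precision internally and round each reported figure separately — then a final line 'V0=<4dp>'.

(0,0): Delta=-0.0304 Bond=2.5781
(1,0): Delta=-0.0267 Bond=2.3895
(1,1): Delta=-0.0353 Bond=2.9613
(2,0): Delta=0.0000 Bond=0.9901
(2,1): Delta=-0.0620 Bond=4.7855
(2,2): Delta=0.0000 Bond=0.0000
V0=0.6635

Under the risk-neutral measure, an up-move has probability p* = (R−d)/(u−d) = 0.3750 and values discount at R = 1.01.
Terminal values V(3,·): V(3,0)=1.0000, V(3,1)=1.0000, V(3,2)=0.0000, V(3,3)=0.0000
(2,0): S=53.3232. Δ = (V_up−V_dn)/(S_up−S_dn) = (1.0000−1.0000)/(61.8549−49.0573) = 0.0000. V = [p*·1.0000 + (1−p*)·1.0000]/1.01 = 0.9901. B = V − Δ·S = 0.9901.
(2,1): S=67.2336. Δ = (V_up−V_dn)/(S_up−S_dn) = (0.0000−1.0000)/(77.9910−61.8549) = -0.0620. V = [p*·0.0000 + (1−p*)·1.0000]/1.01 = 0.6188. B = V − Δ·S = 4.7855.
(2,2): S=84.7728. Δ = (V_up−V_dn)/(S_up−S_dn) = (0.0000−0.0000)/(98.3364−77.9910) = 0.0000. V = [p*·0.0000 + (1−p*)·0.0000]/1.01 = 0.0000. B = V − Δ·S = 0.0000.
(1,0): S=57.9600. Δ = (V_up−V_dn)/(S_up−S_dn) = (0.6188−0.9901)/(67.2336−53.3232) = -0.0267. V = [p*·0.6188 + (1−p*)·0.9901]/1.01 = 0.8424. B = V − Δ·S = 2.3895.
(1,1): S=73.0800. Δ = (V_up−V_dn)/(S_up−S_dn) = (0.0000−0.6188)/(84.7728−67.2336) = -0.0353. V = [p*·0.0000 + (1−p*)·0.6188]/1.01 = 0.3829. B = V − Δ·S = 2.9613.
(0,0): S=63.0000. Δ = (V_up−V_dn)/(S_up−S_dn) = (0.3829−0.8424)/(73.0800−57.9600) = -0.0304. V = [p*·0.3829 + (1−p*)·0.8424]/1.01 = 0.6635. B = V − Δ·S = 2.5781.
Each (Δ,B) replicates both successor values, so the strategy is self-financing and V0 is arbitrage-free.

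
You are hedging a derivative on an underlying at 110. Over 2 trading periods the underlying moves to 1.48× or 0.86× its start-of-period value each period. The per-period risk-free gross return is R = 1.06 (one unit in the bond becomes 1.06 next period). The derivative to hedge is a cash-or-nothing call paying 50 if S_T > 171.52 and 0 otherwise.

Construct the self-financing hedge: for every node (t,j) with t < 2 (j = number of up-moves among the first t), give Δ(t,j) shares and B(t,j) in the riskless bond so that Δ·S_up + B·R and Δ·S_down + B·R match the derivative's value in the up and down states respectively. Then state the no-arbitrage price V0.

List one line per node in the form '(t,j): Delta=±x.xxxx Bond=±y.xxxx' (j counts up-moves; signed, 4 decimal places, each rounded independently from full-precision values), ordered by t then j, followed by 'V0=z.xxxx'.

(0,0): Delta=0.2231 Bond=-19.9115
(1,0): Delta=0.0000 Bond=0.0000
(1,1): Delta=0.4954 Bond=-65.4291
V0=4.6306

Risk-neutral probability p* = (R−d)/(u−d) = (1.06−0.86)/(1.48−0.86) = 0.3226.
Terminal payoffs: V(2,0)=0.0000, V(2,1)=0.0000, V(2,2)=50.0000
(1,0): S=94.6000. Δ = (V_up−V_dn)/(S_up−S_dn) = (0.0000−0.0000)/(140.0080−81.3560) = 0.0000. V = [p*·0.0000 + (1−p*)·0.0000]/1.06 = 0.0000. B = V − Δ·S = 0.0000.
(1,1): S=162.8000. Δ = (V_up−V_dn)/(S_up−S_dn) = (50.0000−0.0000)/(240.9440−140.0080) = 0.4954. V = [p*·50.0000 + (1−p*)·0.0000]/1.06 = 15.2161. B = V − Δ·S = -65.4291.
(0,0): S=110.0000. Δ = (V_up−V_dn)/(S_up−S_dn) = (15.2161−0.0000)/(162.8000−94.6000) = 0.2231. V = [p*·15.2161 + (1−p*)·0.0000]/1.06 = 4.6306. B = V − Δ·S = -19.9115.
The time-0 hedge costs 4.6306, which is the no-arbitrage price.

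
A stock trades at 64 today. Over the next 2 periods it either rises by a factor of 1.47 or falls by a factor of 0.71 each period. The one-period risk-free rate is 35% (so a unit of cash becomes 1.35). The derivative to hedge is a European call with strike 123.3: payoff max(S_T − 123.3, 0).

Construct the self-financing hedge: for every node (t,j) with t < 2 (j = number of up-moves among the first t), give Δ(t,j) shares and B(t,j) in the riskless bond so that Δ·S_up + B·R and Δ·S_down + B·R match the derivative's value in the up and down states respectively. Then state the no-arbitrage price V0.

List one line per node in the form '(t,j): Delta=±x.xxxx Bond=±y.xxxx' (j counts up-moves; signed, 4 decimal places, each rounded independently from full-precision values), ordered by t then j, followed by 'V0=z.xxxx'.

Under the risk-neutral measure, an up-move has probability p* = (R−d)/(u−d) = 0.8421 and values discount at R = 1.35.
Terminal values V(2,·): V(2,0)=0.0000, V(2,1)=0.0000, V(2,2)=14.9976
(1,0): S=45.4400. Δ = (V_up−V_dn)/(S_up−S_dn) = (0.0000−0.0000)/(66.7968−32.2624) = 0.0000. V = [p*·0.0000 + (1−p*)·0.0000]/1.35 = 0.0000. B = V − Δ·S = 0.0000.
(1,1): S=94.0800. Δ = (V_up−V_dn)/(S_up−S_dn) = (14.9976−0.0000)/(138.2976−66.7968) = 0.2098. V = [p*·14.9976 + (1−p*)·0.0000]/1.35 = 9.3552. B = V − Δ·S = -10.3785.
(0,0): S=64.0000. Δ = (V_up−V_dn)/(S_up−S_dn) = (9.3552−0.0000)/(94.0800−45.4400) = 0.1923. V = [p*·9.3552 + (1−p*)·0.0000]/1.35 = 5.8356. B = V − Δ·S = -6.4739.
Check: Δ(0,0)·S0 + B(0,0) = 5.8356 = V0.

(0,0): Delta=0.1923 Bond=-6.4739
(1,0): Delta=0.0000 Bond=0.0000
(1,1): Delta=0.2098 Bond=-10.3785
V0=5.8356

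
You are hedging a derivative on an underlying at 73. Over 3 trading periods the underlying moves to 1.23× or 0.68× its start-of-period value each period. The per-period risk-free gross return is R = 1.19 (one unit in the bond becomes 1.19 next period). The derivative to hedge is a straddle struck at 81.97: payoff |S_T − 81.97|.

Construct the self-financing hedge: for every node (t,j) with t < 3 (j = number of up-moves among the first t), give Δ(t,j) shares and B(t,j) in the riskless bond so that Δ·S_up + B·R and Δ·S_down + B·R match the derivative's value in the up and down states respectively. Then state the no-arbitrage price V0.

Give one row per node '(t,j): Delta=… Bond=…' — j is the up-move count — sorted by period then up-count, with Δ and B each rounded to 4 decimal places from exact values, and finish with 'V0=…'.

Risk-neutral probability p* = (R−d)/(u−d) = (1.19−0.68)/(1.23−0.68) = 0.9273.
Terminal values V(3,·): V(3,0)=59.0165, V(3,1)=40.4511, V(3,2)=6.8696, V(3,3)=53.8733
Node (2,0) S=33.7552: V=(p*·40.4511+(1−p*)·59.0165)/1.19=35.1272; Δ=(40.4511−59.0165)/(41.5189−22.9535)=-1.0000; B=V−Δ·S=68.8824
Node (2,1) S=61.0572: V=(p*·6.8696+(1−p*)·40.4511)/1.19=7.8252; Δ=(6.8696−40.4511)/(75.1004−41.5189)=-1.0000; B=V−Δ·S=68.8824
Node (2,2) S=110.4417: V=(p*·53.8733+(1−p*)·6.8696)/1.19=42.3990; Δ=(53.8733−6.8696)/(135.8433−75.1004)=0.7738; B=V−Δ·S=-43.0621
Node (1,0) S=49.6400: V=(p*·7.8252+(1−p*)·35.1272)/1.19=8.2443; Δ=(7.8252−35.1272)/(61.0572−33.7552)=-1.0000; B=V−Δ·S=57.8843
Node (1,1) S=89.7900: V=(p*·42.3990+(1−p*)·7.8252)/1.19=33.5164; Δ=(42.3990−7.8252)/(110.4417−61.0572)=0.7001; B=V−Δ·S=-29.3452
Node (0,0) S=73.0000: V=(p*·33.5164+(1−p*)·8.2443)/1.19=26.6206; Δ=(33.5164−8.2443)/(89.7900−49.6400)=0.6294; B=V−Δ·S=-19.3287
Self-financing check: at every node Δ·S+B equals the discounted successor values.

(0,0): Delta=0.6294 Bond=-19.3287
(1,0): Delta=-1.0000 Bond=57.8843
(1,1): Delta=0.7001 Bond=-29.3452
(2,0): Delta=-1.0000 Bond=68.8824
(2,1): Delta=-1.0000 Bond=68.8824
(2,2): Delta=0.7738 Bond=-43.0621
V0=26.6206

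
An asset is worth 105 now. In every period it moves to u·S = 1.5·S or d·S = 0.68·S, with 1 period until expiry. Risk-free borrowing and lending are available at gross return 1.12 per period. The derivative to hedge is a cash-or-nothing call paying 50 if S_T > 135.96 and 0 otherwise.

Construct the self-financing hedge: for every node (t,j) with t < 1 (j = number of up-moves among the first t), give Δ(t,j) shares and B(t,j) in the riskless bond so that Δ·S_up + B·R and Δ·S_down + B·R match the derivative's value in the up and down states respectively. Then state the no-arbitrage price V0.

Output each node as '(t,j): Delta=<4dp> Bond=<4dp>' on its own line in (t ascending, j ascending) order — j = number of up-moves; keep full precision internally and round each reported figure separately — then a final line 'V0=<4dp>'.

Risk-neutral probability p* = (R−d)/(u−d) = (1.12−0.68)/(1.5−0.68) = 0.5366.
Terminal payoffs: V(1,0)=0.0000, V(1,1)=50.0000
  t=0,j=0: stock 105.0000 → up 157.5000 (V=50.0000), down 71.4000 (V=0.0000). Price 23.9547; hedge Δ=0.5807, bond B=-37.0209.
Check: Δ(0,0)·S0 + B(0,0) = 23.9547 = V0.

(0,0): Delta=0.5807 Bond=-37.0209
V0=23.9547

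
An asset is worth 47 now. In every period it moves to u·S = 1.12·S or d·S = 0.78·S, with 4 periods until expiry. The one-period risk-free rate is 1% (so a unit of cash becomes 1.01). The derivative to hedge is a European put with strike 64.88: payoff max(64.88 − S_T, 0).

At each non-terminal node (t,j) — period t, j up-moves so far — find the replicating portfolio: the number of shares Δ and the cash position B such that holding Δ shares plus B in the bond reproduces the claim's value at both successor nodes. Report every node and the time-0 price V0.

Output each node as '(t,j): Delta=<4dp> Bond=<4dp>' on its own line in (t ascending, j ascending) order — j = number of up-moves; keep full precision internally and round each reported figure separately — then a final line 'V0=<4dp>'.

No-arbitrage ⇒ martingale measure with p* = (R−d)/(u−d) = 0.6765.
Terminal values V(4,·): V(4,0)=47.4829, V(4,1)=39.8996, V(4,2)=29.0107, V(4,3)=13.3753, V(4,4)=0.0000
Node (3,0) S=22.3039: V=(p*·39.8996+(1−p*)·47.4829)/1.01=41.9337; Δ=(39.8996−47.4829)/(24.9804−17.3971)=-1.0000; B=V−Δ·S=64.2376
Node (3,1) S=32.0262: V=(p*·29.0107+(1−p*)·39.8996)/1.01=32.2114; Δ=(29.0107−39.8996)/(35.8693−24.9804)=-1.0000; B=V−Δ·S=64.2376
Node (3,2) S=45.9863: V=(p*·13.3753+(1−p*)·29.0107)/1.01=18.2513; Δ=(13.3753−29.0107)/(51.5047−35.8693)=-1.0000; B=V−Δ·S=64.2376
Node (3,3) S=66.0316: V=(p*·0.0000+(1−p*)·13.3753)/1.01=4.2845; Δ=(0.0000−13.3753)/(73.9554−51.5047)=-0.5958; B=V−Δ·S=43.6237
Node (2,0) S=28.5948: V=(p*·32.2114+(1−p*)·41.9337)/1.01=35.0068; Δ=(32.2114−41.9337)/(32.0262−22.3039)=-1.0000; B=V−Δ·S=63.6016
Node (2,1) S=41.0592: V=(p*·18.2513+(1−p*)·32.2114)/1.01=22.5424; Δ=(18.2513−32.2114)/(45.9863−32.0262)=-1.0000; B=V−Δ·S=63.6016
Node (2,2) S=58.9568: V=(p*·4.2845+(1−p*)·18.2513)/1.01=8.7160; Δ=(4.2845−18.2513)/(66.0316−45.9863)=-0.6968; B=V−Δ·S=49.7950
Node (1,0) S=36.6600: V=(p*·22.5424+(1−p*)·35.0068)/1.01=26.3119; Δ=(22.5424−35.0068)/(41.0592−28.5948)=-1.0000; B=V−Δ·S=62.9719
Node (1,1) S=52.6400: V=(p*·8.7160+(1−p*)·22.5424)/1.01=13.0587; Δ=(8.7160−22.5424)/(58.9568−41.0592)=-0.7725; B=V−Δ·S=53.7246
Node (0,0) S=47.0000: V=(p*·13.0587+(1−p*)·26.3119)/1.01=17.1747; Δ=(13.0587−26.3119)/(52.6400−36.6600)=-0.8294; B=V−Δ·S=56.1548
Each (Δ,B) replicates both successor values, so the strategy is self-financing and V0 is arbitrage-free.

(0,0): Delta=-0.8294 Bond=56.1548
(1,0): Delta=-1.0000 Bond=62.9719
(1,1): Delta=-0.7725 Bond=53.7246
(2,0): Delta=-1.0000 Bond=63.6016
(2,1): Delta=-1.0000 Bond=63.6016
(2,2): Delta=-0.6968 Bond=49.7950
(3,0): Delta=-1.0000 Bond=64.2376
(3,1): Delta=-1.0000 Bond=64.2376
(3,2): Delta=-1.0000 Bond=64.2376
(3,3): Delta=-0.5958 Bond=43.6237
V0=17.1747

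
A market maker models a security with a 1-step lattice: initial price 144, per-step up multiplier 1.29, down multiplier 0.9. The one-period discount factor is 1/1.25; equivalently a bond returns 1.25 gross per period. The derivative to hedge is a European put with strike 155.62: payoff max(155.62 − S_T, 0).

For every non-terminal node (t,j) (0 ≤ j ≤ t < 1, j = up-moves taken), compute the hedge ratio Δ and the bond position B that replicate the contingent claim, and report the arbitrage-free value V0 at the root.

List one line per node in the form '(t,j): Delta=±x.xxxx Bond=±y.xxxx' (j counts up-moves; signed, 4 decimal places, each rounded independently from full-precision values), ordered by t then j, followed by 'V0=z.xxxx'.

(0,0): Delta=-0.4633 Bond=68.8529
V0=2.1350

Risk-neutral probability p* = (R−d)/(u−d) = (1.25−0.9)/(1.29−0.9) = 0.8974.
Terminal payoffs: V(1,0)=26.0200, V(1,1)=0.0000
  t=0,j=0: stock 144.0000 → up 185.7600 (V=0.0000), down 129.6000 (V=26.0200). Price 2.1350; hedge Δ=-0.4633, bond B=68.8529.
Each (Δ,B) replicates both successor values, so the strategy is self-financing and V0 is arbitrage-free.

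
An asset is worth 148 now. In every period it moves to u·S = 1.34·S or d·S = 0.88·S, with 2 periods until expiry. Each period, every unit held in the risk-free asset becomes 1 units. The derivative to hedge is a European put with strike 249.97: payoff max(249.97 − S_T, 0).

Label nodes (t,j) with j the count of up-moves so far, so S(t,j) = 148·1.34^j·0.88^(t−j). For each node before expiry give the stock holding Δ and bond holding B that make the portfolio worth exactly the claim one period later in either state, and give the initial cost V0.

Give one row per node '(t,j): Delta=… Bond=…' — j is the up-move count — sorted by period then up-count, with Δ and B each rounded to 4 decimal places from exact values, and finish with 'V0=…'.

Under the risk-neutral measure, an up-move has probability p* = (R−d)/(u−d) = 0.2609 and values discount at R = 1.
Terminal values V(2,·): V(2,0)=135.3588, V(2,1)=75.4484, V(2,2)=0.0000
(1,0): S=130.2400. Δ = (V_up−V_dn)/(S_up−S_dn) = (75.4484−135.3588)/(174.5216−114.6112) = -1.0000. V = [p*·75.4484 + (1−p*)·135.3588]/1 = 119.7300. B = V − Δ·S = 249.9700.
(1,1): S=198.3200. Δ = (V_up−V_dn)/(S_up−S_dn) = (0.0000−75.4484)/(265.7488−174.5216) = -0.8270. V = [p*·0.0000 + (1−p*)·75.4484]/1 = 55.7662. B = V − Δ·S = 219.7845.
(0,0): S=148.0000. Δ = (V_up−V_dn)/(S_up−S_dn) = (55.7662−119.7300)/(198.3200−130.2400) = -0.9395. V = [p*·55.7662 + (1−p*)·119.7300]/1 = 103.0438. B = V − Δ·S = 242.0955.
Each (Δ,B) replicates both successor values, so the strategy is self-financing and V0 is arbitrage-free.

(0,0): Delta=-0.9395 Bond=242.0955
(1,0): Delta=-1.0000 Bond=249.9700
(1,1): Delta=-0.8270 Bond=219.7845
V0=103.0438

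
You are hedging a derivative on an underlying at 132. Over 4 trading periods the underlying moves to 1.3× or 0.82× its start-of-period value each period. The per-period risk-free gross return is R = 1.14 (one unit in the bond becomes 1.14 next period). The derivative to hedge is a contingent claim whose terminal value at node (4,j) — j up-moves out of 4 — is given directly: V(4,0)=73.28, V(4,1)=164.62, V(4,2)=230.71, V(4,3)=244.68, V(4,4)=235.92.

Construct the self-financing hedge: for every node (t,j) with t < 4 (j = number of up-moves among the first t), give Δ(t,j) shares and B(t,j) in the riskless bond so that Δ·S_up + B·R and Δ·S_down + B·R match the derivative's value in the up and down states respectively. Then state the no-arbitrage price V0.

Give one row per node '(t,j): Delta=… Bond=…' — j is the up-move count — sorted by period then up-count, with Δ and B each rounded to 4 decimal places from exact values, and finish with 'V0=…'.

(0,0): Delta=0.2310 Bond=104.9700
(1,0): Delta=0.6773 Bond=71.3583
(1,1): Delta=0.0902 Bond=143.8195
(2,0): Delta=1.5341 Bond=5.3025
(2,1): Delta=0.4071 Bond=119.3715
(2,2): Delta=-0.0097 Bond=186.2457
(3,0): Delta=2.6146 Bond=-72.5958
(3,1): Delta=1.1933 Bond=45.3651
(3,2): Delta=0.1591 Bond=181.4426
(3,3): Delta=-0.0629 Bond=227.7588
V0=135.4604

Risk-neutral probability p* = (R−d)/(u−d) = (1.14−0.82)/(1.3−0.82) = 0.6667.
Terminal values V(4,·): V(4,0)=73.2800, V(4,1)=164.6200, V(4,2)=230.7100, V(4,3)=244.6800, V(4,4)=235.9200
(3,0): S=72.7806. Δ = (V_up−V_dn)/(S_up−S_dn) = (164.6200−73.2800)/(94.6147−59.6801) = 2.6146. V = [p*·164.6200 + (1−p*)·73.2800]/1.14 = 117.6959. B = V − Δ·S = -72.5958.
(3,1): S=115.3838. Δ = (V_up−V_dn)/(S_up−S_dn) = (230.7100−164.6200)/(149.9990−94.6147) = 1.1933. V = [p*·230.7100 + (1−p*)·164.6200]/1.14 = 183.0526. B = V − Δ·S = 45.3651.
(3,2): S=182.9256. Δ = (V_up−V_dn)/(S_up−S_dn) = (244.6800−230.7100)/(237.8033−149.9990) = 0.1591. V = [p*·244.6800 + (1−p*)·230.7100]/1.14 = 210.5468. B = V − Δ·S = 181.4426.
(3,3): S=290.0040. Δ = (V_up−V_dn)/(S_up−S_dn) = (235.9200−244.6800)/(377.0052−237.8033) = -0.0629. V = [p*·235.9200 + (1−p*)·244.6800]/1.14 = 209.5088. B = V − Δ·S = 227.7588.
(2,0): S=88.7568. Δ = (V_up−V_dn)/(S_up−S_dn) = (183.0526−117.6959)/(115.3838−72.7806) = 1.5341. V = [p*·183.0526 + (1−p*)·117.6959]/1.14 = 141.4623. B = V − Δ·S = 5.3025.
(2,1): S=140.7120. Δ = (V_up−V_dn)/(S_up−S_dn) = (210.5468−183.0526)/(182.9256−115.3838) = 0.4071. V = [p*·210.5468 + (1−p*)·183.0526]/1.14 = 176.6509. B = V − Δ·S = 119.3715.
(2,2): S=223.0800. Δ = (V_up−V_dn)/(S_up−S_dn) = (209.5088−210.5468)/(290.0040−182.9256) = -0.0097. V = [p*·209.5088 + (1−p*)·210.5468]/1.14 = 184.0831. B = V − Δ·S = 186.2457.
(1,0): S=108.2400. Δ = (V_up−V_dn)/(S_up−S_dn) = (176.6509−141.4623)/(140.7120−88.7568) = 0.6773. V = [p*·176.6509 + (1−p*)·141.4623]/1.14 = 144.6679. B = V − Δ·S = 71.3583.
(1,1): S=171.6000. Δ = (V_up−V_dn)/(S_up−S_dn) = (184.0831−176.6509)/(223.0800−140.7120) = 0.0902. V = [p*·184.0831 + (1−p*)·176.6509]/1.14 = 159.3033. B = V − Δ·S = 143.8195.
(0,0): S=132.0000. Δ = (V_up−V_dn)/(S_up−S_dn) = (159.3033−144.6679)/(171.6000−108.2400) = 0.2310. V = [p*·159.3033 + (1−p*)·144.6679]/1.14 = 135.4604. B = V − Δ·S = 104.9700.
Self-financing check: at every node Δ·S+B equals the discounted successor values.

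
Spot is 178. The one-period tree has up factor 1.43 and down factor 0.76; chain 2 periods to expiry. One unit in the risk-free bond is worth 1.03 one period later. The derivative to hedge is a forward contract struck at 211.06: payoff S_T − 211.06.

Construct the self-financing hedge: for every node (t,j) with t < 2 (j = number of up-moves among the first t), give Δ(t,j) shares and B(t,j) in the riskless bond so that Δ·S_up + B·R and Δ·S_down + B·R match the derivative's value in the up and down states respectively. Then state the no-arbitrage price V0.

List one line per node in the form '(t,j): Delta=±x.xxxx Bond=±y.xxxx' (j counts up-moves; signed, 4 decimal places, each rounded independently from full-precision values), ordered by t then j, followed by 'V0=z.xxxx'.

The replicating-portfolio and risk-neutral prices coincide; use p* = (1.03−0.76)/(1.43−0.76) = 0.4030 for the latter.
Terminal values V(2,·): V(2,0)=-108.2472, V(2,1)=-17.6096, V(2,2)=152.9322
(1,0): S=135.2800. Δ = (V_up−V_dn)/(S_up−S_dn) = (-17.6096−-108.2472)/(193.4504−102.8128) = 1.0000. V = [p*·-17.6096 + (1−p*)·-108.2472]/1.03 = -69.6326. B = V − Δ·S = -204.9126.
(1,1): S=254.5400. Δ = (V_up−V_dn)/(S_up−S_dn) = (152.9322−-17.6096)/(363.9922−193.4504) = 1.0000. V = [p*·152.9322 + (1−p*)·-17.6096]/1.03 = 49.6274. B = V − Δ·S = -204.9126.
(0,0): S=178.0000. Δ = (V_up−V_dn)/(S_up−S_dn) = (49.6274−-69.6326)/(254.5400−135.2800) = 1.0000. V = [p*·49.6274 + (1−p*)·-69.6326]/1.03 = -20.9443. B = V − Δ·S = -198.9443.
Root portfolio cost Δ·178+B reproduces V0=-20.9443.

(0,0): Delta=1.0000 Bond=-198.9443
(1,0): Delta=1.0000 Bond=-204.9126
(1,1): Delta=1.0000 Bond=-204.9126
V0=-20.9443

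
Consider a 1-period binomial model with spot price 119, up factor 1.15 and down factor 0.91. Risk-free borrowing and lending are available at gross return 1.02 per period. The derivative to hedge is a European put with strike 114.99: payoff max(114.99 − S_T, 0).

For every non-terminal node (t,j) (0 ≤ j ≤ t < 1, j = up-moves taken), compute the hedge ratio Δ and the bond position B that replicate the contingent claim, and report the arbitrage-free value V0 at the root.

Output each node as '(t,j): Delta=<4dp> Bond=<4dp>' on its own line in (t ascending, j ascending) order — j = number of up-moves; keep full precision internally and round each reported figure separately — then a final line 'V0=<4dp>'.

Risk-neutral probability p* = (R−d)/(u−d) = (1.02−0.91)/(1.15−0.91) = 0.4583.
At expiry t=1: V(1,0)=6.7000, V(1,1)=0.0000
Node (0,0) S=119.0000: V=(p*·0.0000+(1−p*)·6.7000)/1.02=3.5580; Δ=(0.0000−6.7000)/(136.8500−108.2900)=-0.2346; B=V−Δ·S=31.4747
Self-financing check: at every node Δ·S+B equals the discounted successor values.

(0,0): Delta=-0.2346 Bond=31.4747
V0=3.5580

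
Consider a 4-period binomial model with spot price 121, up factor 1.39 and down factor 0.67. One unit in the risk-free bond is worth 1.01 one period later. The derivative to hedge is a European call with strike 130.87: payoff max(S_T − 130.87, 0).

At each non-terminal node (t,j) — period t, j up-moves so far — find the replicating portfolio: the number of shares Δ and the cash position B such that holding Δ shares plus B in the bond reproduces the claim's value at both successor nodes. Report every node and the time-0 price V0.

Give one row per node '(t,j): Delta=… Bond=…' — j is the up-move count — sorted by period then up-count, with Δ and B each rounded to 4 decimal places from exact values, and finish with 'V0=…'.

(0,0): Delta=0.6161 Bond=-40.6658
(1,0): Delta=0.3253 Bond=-17.4927
(1,1): Delta=0.7728 Bond=-67.4262
(2,0): Delta=0.0000 Bond=0.0000
(2,1): Delta=0.5005 Bond=-37.4138
(2,2): Delta=0.9195 Bond=-102.3974
(3,0): Delta=0.0000 Bond=0.0000
(3,1): Delta=0.0000 Bond=0.0000
(3,2): Delta=0.7701 Bond=-80.0215
(3,3): Delta=1.0000 Bond=-129.5743
V0=33.8854

The replicating-portfolio and risk-neutral prices coincide; use p* = (1.01−0.67)/(1.39−0.67) = 0.4722 for the latter.
Terminal values V(4,·): V(4,0)=0.0000, V(4,1)=0.0000, V(4,2)=0.0000, V(4,3)=86.8531, V(4,4)=320.8243
Node (3,0) S=36.3923: V=(p*·0.0000+(1−p*)·0.0000)/1.01=0.0000; Δ=(0.0000−0.0000)/(50.5853−24.3829)=0.0000; B=V−Δ·S=0.0000
Node (3,1) S=75.5005: V=(p*·0.0000+(1−p*)·0.0000)/1.01=0.0000; Δ=(0.0000−0.0000)/(104.9457−50.5853)=0.0000; B=V−Δ·S=0.0000
Node (3,2) S=156.6353: V=(p*·86.8531+(1−p*)·0.0000)/1.01=40.6079; Δ=(86.8531−0.0000)/(217.7231−104.9457)=0.7701; B=V−Δ·S=-80.0215
Node (3,3) S=324.9599: V=(p*·320.8243+(1−p*)·86.8531)/1.01=195.3856; Δ=(320.8243−86.8531)/(451.6943−217.7231)=1.0000; B=V−Δ·S=-129.5743
Node (2,0) S=54.3169: V=(p*·0.0000+(1−p*)·0.0000)/1.01=0.0000; Δ=(0.0000−0.0000)/(75.5005−36.3923)=0.0000; B=V−Δ·S=0.0000
Node (2,1) S=112.6873: V=(p*·40.6079+(1−p*)·0.0000)/1.01=18.9861; Δ=(40.6079−0.0000)/(156.6353−75.5005)=0.5005; B=V−Δ·S=-37.4138
Node (2,2) S=233.7841: V=(p*·195.3856+(1−p*)·40.6079)/1.01=112.5717; Δ=(195.3856−40.6079)/(324.9599−156.6353)=0.9195; B=V−Δ·S=-102.3974
Node (1,0) S=81.0700: V=(p*·18.9861+(1−p*)·0.0000)/1.01=8.8769; Δ=(18.9861−0.0000)/(112.6873−54.3169)=0.3253; B=V−Δ·S=-17.4927
Node (1,1) S=168.1900: V=(p*·112.5717+(1−p*)·18.9861)/1.01=62.5537; Δ=(112.5717−18.9861)/(233.7841−112.6873)=0.7728; B=V−Δ·S=-67.4262
Node (0,0) S=121.0000: V=(p*·62.5537+(1−p*)·8.8769)/1.01=33.8854; Δ=(62.5537−8.8769)/(168.1900−81.0700)=0.6161; B=V−Δ·S=-40.6658
Root portfolio cost Δ·121+B reproduces V0=33.8854.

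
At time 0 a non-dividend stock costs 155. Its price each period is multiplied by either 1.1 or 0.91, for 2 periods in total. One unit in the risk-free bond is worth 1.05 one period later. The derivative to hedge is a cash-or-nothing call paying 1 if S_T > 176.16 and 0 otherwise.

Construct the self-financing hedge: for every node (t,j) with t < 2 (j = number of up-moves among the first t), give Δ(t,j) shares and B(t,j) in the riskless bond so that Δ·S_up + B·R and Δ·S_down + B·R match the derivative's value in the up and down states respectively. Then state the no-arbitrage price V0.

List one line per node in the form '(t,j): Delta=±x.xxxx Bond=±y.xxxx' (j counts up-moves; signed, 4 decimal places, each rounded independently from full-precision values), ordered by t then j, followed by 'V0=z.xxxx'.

No-arbitrage ⇒ martingale measure with p* = (R−d)/(u−d) = 0.7368.
Payoff layer (t=2): V(2,0)=0.0000, V(2,1)=0.0000, V(2,2)=1.0000
Node (1,0) S=141.0500: V=(p*·0.0000+(1−p*)·0.0000)/1.05=0.0000; Δ=(0.0000−0.0000)/(155.1550−128.3555)=0.0000; B=V−Δ·S=0.0000
Node (1,1) S=170.5000: V=(p*·1.0000+(1−p*)·0.0000)/1.05=0.7018; Δ=(1.0000−0.0000)/(187.5500−155.1550)=0.0309; B=V−Δ·S=-4.5614
Node (0,0) S=155.0000: V=(p*·0.7018+(1−p*)·0.0000)/1.05=0.4925; Δ=(0.7018−0.0000)/(170.5000−141.0500)=0.0238; B=V−Δ·S=-3.2010
The time-0 hedge costs 0.4925, which is the no-arbitrage price.

(0,0): Delta=0.0238 Bond=-3.2010
(1,0): Delta=0.0000 Bond=0.0000
(1,1): Delta=0.0309 Bond=-4.5614
V0=0.4925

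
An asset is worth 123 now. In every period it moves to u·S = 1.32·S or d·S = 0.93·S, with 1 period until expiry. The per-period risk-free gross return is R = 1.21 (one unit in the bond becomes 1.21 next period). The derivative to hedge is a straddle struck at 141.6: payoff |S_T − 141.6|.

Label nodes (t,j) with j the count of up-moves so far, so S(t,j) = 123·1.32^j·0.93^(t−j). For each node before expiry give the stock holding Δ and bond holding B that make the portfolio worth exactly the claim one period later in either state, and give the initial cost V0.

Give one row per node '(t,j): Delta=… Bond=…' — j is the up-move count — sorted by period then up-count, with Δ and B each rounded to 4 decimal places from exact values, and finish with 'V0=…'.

(0,0): Delta=-0.1345 Bond=35.1990
V0=18.6605

Since d<R<u, set p* = (R−d)/(u−d) = 0.7179; price each node as the discounted p*-expectation of its children.
Terminal payoffs: V(1,0)=27.2100, V(1,1)=20.7600
(0,0): S=123.0000. Δ = (V_up−V_dn)/(S_up−S_dn) = (20.7600−27.2100)/(162.3600−114.3900) = -0.1345. V = [p*·20.7600 + (1−p*)·27.2100]/1.21 = 18.6605. B = V − Δ·S = 35.1990.
The time-0 hedge costs 18.6605, which is the no-arbitrage price.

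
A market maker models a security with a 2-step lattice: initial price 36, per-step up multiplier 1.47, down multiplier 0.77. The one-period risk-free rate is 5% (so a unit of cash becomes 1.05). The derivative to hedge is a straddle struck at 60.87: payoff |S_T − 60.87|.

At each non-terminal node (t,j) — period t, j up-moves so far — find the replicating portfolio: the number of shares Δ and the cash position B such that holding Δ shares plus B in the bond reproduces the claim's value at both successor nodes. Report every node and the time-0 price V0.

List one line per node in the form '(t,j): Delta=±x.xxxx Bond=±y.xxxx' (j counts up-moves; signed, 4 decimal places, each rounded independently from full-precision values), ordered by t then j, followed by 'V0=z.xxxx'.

Under the risk-neutral measure, an up-move has probability p* = (R−d)/(u−d) = 0.4000 and values discount at R = 1.05.
Payoff layer (t=2): V(2,0)=39.5256, V(2,1)=20.1216, V(2,2)=16.9224
Node (1,0) S=27.7200: V=(p*·20.1216+(1−p*)·39.5256)/1.05=30.2514; Δ=(20.1216−39.5256)/(40.7484−21.3444)=-1.0000; B=V−Δ·S=57.9714
Node (1,1) S=52.9200: V=(p*·16.9224+(1−p*)·20.1216)/1.05=17.9447; Δ=(16.9224−20.1216)/(77.7924−40.7484)=-0.0864; B=V−Δ·S=22.5150
Node (0,0) S=36.0000: V=(p*·17.9447+(1−p*)·30.2514)/1.05=24.1226; Δ=(17.9447−30.2514)/(52.9200−27.7200)=-0.4884; B=V−Δ·S=41.7037
Check: Δ(0,0)·S0 + B(0,0) = 24.1226 = V0.

(0,0): Delta=-0.4884 Bond=41.7037
(1,0): Delta=-1.0000 Bond=57.9714
(1,1): Delta=-0.0864 Bond=22.5150
V0=24.1226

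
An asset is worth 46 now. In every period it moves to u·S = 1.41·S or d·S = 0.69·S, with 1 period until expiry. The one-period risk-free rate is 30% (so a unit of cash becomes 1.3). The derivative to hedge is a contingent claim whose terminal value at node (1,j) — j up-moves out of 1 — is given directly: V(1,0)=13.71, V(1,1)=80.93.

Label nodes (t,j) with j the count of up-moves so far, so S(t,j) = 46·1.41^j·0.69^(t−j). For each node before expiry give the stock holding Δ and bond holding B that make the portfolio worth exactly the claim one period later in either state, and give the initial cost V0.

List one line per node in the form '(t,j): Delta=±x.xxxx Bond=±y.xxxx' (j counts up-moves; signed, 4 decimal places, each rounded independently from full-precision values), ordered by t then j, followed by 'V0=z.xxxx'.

Under the risk-neutral measure, an up-move has probability p* = (R−d)/(u−d) = 0.8472 and values discount at R = 1.3.
Terminal values V(1,·): V(1,0)=13.7100, V(1,1)=80.9300
(0,0): S=46.0000. Δ = (V_up−V_dn)/(S_up−S_dn) = (80.9300−13.7100)/(64.8600−31.7400) = 2.0296. V = [p*·80.9300 + (1−p*)·13.7100]/1.3 = 54.3541. B = V − Δ·S = -39.0071.
The time-0 hedge costs 54.3541, which is the no-arbitrage price.

(0,0): Delta=2.0296 Bond=-39.0071
V0=54.3541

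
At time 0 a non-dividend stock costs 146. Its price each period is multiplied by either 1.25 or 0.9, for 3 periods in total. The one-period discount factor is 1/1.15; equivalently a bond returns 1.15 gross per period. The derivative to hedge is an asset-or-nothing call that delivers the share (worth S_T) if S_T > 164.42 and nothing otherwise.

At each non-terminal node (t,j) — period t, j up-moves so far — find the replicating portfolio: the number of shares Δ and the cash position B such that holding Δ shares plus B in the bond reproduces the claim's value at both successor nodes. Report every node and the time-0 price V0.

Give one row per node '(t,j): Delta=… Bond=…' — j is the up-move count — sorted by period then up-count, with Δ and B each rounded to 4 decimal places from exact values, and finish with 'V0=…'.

Risk-neutral probability p* = (R−d)/(u−d) = (1.15−0.9)/(1.25−0.9) = 0.7143.
Terminal values V(3,·): V(3,0)=0.0000, V(3,1)=0.0000, V(3,2)=205.3125, V(3,3)=285.1562
Node (2,0) S=118.2600: V=(p*·0.0000+(1−p*)·0.0000)/1.15=0.0000; Δ=(0.0000−0.0000)/(147.8250−106.4340)=0.0000; B=V−Δ·S=0.0000
Node (2,1) S=164.2500: V=(p*·205.3125+(1−p*)·0.0000)/1.15=127.5233; Δ=(205.3125−0.0000)/(205.3125−147.8250)=3.5714; B=V−Δ·S=-459.0839
Node (2,2) S=228.1250: V=(p*·285.1562+(1−p*)·205.3125)/1.15=228.1250; Δ=(285.1562−205.3125)/(285.1562−205.3125)=1.0000; B=V−Δ·S=0.0000
Node (1,0) S=131.4000: V=(p*·127.5233+(1−p*)·0.0000)/1.15=79.2070; Δ=(127.5233−0.0000)/(164.2500−118.2600)=2.7728; B=V−Δ·S=-285.1452
Node (1,1) S=182.5000: V=(p*·228.1250+(1−p*)·127.5233)/1.15=173.3754; Δ=(228.1250−127.5233)/(228.1250−164.2500)=1.5750; B=V−Δ·S=-114.0581
Node (0,0) S=146.0000: V=(p*·173.3754+(1−p*)·79.2070)/1.15=127.3653; Δ=(173.3754−79.2070)/(182.5000−131.4000)=1.8428; B=V−Δ·S=-141.6871
Each (Δ,B) replicates both successor values, so the strategy is self-financing and V0 is arbitrage-free.

(0,0): Delta=1.8428 Bond=-141.6871
(1,0): Delta=2.7728 Bond=-285.1452
(1,1): Delta=1.5750 Bond=-114.0581
(2,0): Delta=0.0000 Bond=0.0000
(2,1): Delta=3.5714 Bond=-459.0839
(2,2): Delta=1.0000 Bond=0.0000
V0=127.3653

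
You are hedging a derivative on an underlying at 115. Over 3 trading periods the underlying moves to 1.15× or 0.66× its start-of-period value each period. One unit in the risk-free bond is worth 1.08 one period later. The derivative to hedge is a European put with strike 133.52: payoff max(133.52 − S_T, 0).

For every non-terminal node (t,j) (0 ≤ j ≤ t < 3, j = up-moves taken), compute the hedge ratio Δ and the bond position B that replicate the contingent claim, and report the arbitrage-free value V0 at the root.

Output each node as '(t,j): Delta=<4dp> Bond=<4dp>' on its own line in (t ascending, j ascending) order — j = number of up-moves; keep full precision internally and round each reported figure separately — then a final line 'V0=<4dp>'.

Risk-neutral probability p* = (R−d)/(u−d) = (1.08−0.66)/(1.15−0.66) = 0.8571.
Terminal values V(3,·): V(3,0)=100.4580, V(3,1)=75.9119, V(3,2)=33.1423, V(3,3)=0.0000
  t=2,j=0: stock 50.0940 → up 57.6081 (V=75.9119), down 33.0620 (V=100.4580). Price 73.5356; hedge Δ=-1.0000, bond B=123.6296.
  t=2,j=1: stock 87.2850 → up 100.3778 (V=33.1423), down 57.6081 (V=75.9119). Price 36.3446; hedge Δ=-1.0000, bond B=123.6296.
  t=2,j=2: stock 152.0875 → up 174.9006 (V=0.0000), down 100.3777 (V=33.1423). Price 4.3839; hedge Δ=-0.4447, bond B=72.0211.
  t=1,j=0: stock 75.9000 → up 87.2850 (V=36.3446), down 50.0940 (V=73.5356). Price 38.5719; hedge Δ=-1.0000, bond B=114.4719.
  t=1,j=1: stock 132.2500 → up 152.0875 (V=4.3839), down 87.2850 (V=36.3446). Price 8.2868; hedge Δ=-0.4932, bond B=73.5128.
  t=0,j=0: stock 115.0000 → up 132.2500 (V=8.2868), down 75.9000 (V=38.5719). Price 11.6789; hedge Δ=-0.5374, bond B=73.4852.
Each (Δ,B) replicates both successor values, so the strategy is self-financing and V0 is arbitrage-free.

(0,0): Delta=-0.5374 Bond=73.4852
(1,0): Delta=-1.0000 Bond=114.4719
(1,1): Delta=-0.4932 Bond=73.5128
(2,0): Delta=-1.0000 Bond=123.6296
(2,1): Delta=-1.0000 Bond=123.6296
(2,2): Delta=-0.4447 Bond=72.0211
V0=11.6789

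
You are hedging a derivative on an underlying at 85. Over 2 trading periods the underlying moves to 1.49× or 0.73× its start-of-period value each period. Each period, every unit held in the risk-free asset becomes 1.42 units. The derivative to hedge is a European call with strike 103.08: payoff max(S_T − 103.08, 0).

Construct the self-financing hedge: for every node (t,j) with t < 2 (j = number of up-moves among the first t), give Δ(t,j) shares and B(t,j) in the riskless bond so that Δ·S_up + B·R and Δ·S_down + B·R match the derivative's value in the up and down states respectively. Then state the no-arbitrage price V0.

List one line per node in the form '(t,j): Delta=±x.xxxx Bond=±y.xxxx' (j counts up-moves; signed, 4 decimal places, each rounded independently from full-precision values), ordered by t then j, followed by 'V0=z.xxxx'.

(0,0): Delta=0.8475 Bond=-37.0328
(1,0): Delta=0.0000 Bond=0.0000
(1,1): Delta=0.8896 Bond=-57.9214
V0=35.0036

The replicating-portfolio and risk-neutral prices coincide; use p* = (1.42−0.73)/(1.49−0.73) = 0.9079 for the latter.
Payoff layer (t=2): V(2,0)=0.0000, V(2,1)=0.0000, V(2,2)=85.6285
(1,0): S=62.0500. Δ = (V_up−V_dn)/(S_up−S_dn) = (0.0000−0.0000)/(92.4545−45.2965) = 0.0000. V = [p*·0.0000 + (1−p*)·0.0000]/1.42 = 0.0000. B = V − Δ·S = 0.0000.
(1,1): S=126.6500. Δ = (V_up−V_dn)/(S_up−S_dn) = (85.6285−0.0000)/(188.7085−92.4545) = 0.8896. V = [p*·85.6285 + (1−p*)·0.0000]/1.42 = 54.7477. B = V − Δ·S = -57.9214.
(0,0): S=85.0000. Δ = (V_up−V_dn)/(S_up−S_dn) = (54.7477−0.0000)/(126.6500−62.0500) = 0.8475. V = [p*·54.7477 + (1−p*)·0.0000]/1.42 = 35.0036. B = V − Δ·S = -37.0328.
Check: Δ(0,0)·S0 + B(0,0) = 35.0036 = V0.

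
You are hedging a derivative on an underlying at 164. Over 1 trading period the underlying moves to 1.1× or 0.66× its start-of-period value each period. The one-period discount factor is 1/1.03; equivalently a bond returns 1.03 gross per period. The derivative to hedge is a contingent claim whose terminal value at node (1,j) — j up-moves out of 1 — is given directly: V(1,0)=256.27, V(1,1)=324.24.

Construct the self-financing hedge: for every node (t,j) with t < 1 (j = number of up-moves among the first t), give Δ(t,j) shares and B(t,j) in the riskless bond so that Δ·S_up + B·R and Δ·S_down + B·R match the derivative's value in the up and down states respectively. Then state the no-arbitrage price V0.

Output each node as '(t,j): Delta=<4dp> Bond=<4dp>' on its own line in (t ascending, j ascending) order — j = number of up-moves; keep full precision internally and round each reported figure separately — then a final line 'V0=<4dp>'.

(0,0): Delta=0.9419 Bond=149.8204
V0=304.2977

Under the risk-neutral measure, an up-move has probability p* = (R−d)/(u−d) = 0.8409 and values discount at R = 1.03.
Terminal values V(1,·): V(1,0)=256.2700, V(1,1)=324.2400
  t=0,j=0: stock 164.0000 → up 180.4000 (V=324.2400), down 108.2400 (V=256.2700). Price 304.2977; hedge Δ=0.9419, bond B=149.8204.
Self-financing check: at every node Δ·S+B equals the discounted successor values.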